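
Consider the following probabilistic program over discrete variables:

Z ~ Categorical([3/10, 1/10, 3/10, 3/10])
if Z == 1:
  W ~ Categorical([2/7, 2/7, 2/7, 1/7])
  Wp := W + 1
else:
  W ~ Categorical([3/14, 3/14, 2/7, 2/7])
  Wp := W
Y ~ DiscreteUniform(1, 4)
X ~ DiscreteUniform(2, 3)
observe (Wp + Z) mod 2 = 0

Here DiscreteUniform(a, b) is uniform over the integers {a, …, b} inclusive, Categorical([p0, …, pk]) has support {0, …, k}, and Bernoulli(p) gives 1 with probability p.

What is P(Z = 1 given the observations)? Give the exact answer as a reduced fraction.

P(Z = 1 | obs) = 8/71

Enumerate traces; 64 have nonzero weight after conditioning:
  (Z=0, W=0, Y=1, X=2) weight 9/1120
  (Z=0, W=0, Y=1, X=3) weight 9/1120
  (Z=0, W=0, Y=2, X=2) weight 9/1120
  (Z=0, W=0, Y=2, X=3) weight 9/1120
  (Z=0, W=0, Y=3, X=2) weight 9/1120
  (Z=0, W=0, Y=3, X=3) weight 9/1120
  (Z=0, W=0, Y=4, X=2) weight 9/1120
  (Z=0, W=0, Y=4, X=3) weight 9/1120
  (Z=1, W=0, Y=1, X=2) weight 1/280
  (Z=2, W=0, Y=1, X=2) weight 9/1120
  … 54 more
Group by Z:
  weight(Z=0) = 3/20
  weight(Z=1) = 2/35
  weight(Z=2) = 3/20
  weight(Z=3) = 3/20
Total weight = 3/20 + 2/35 + 3/20 + 3/20 = 71/140
P(Z=0 | obs) = 3/20 / 71/140 = 21/71
P(Z=1 | obs) = 2/35 / 71/140 = 8/71
P(Z=2 | obs) = 3/20 / 71/140 = 21/71
P(Z=3 | obs) = 3/20 / 71/140 = 21/71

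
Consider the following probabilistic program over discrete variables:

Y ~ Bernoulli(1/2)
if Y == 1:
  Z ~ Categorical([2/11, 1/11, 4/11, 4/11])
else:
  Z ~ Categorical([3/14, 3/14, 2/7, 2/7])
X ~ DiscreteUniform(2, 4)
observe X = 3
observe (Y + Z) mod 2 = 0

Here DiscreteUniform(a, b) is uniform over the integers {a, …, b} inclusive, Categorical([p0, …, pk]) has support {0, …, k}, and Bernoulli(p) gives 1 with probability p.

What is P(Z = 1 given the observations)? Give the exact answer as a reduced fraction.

P(Z = 1 | obs) = 2/21

Enumerate traces; 4 have nonzero weight after conditioning:
  (Y=0, Z=0, X=3) weight 1/28
  (Y=0, Z=2, X=3) weight 1/21
  (Y=1, Z=1, X=3) weight 1/66
  (Y=1, Z=3, X=3) weight 2/33
Group by Z:
  weight(Z=0) = 1/28
  weight(Z=1) = 1/66
  weight(Z=2) = 1/21
  weight(Z=3) = 2/33
Total weight = 1/28 + 1/66 + 1/21 + 2/33 = 7/44
P(Z=0 | obs) = 1/28 / 7/44 = 11/49
P(Z=1 | obs) = 1/66 / 7/44 = 2/21
P(Z=2 | obs) = 1/21 / 7/44 = 44/147
P(Z=3 | obs) = 2/33 / 7/44 = 8/21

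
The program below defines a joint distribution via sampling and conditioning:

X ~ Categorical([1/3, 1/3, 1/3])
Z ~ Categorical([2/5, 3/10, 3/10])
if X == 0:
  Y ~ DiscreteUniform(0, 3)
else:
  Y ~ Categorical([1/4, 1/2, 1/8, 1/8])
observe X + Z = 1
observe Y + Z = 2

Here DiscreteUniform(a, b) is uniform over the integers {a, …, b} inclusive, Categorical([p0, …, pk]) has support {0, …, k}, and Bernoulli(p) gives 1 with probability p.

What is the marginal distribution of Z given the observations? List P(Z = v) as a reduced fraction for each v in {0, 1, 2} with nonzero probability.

Enumerate traces; 2 have nonzero weight after conditioning:
  (X=0, Z=1, Y=1) weight 1/40
  (X=1, Z=0, Y=2) weight 1/60
Group by Z:
  weight(Z=0) = 1/60
  weight(Z=1) = 1/40
Total weight = 1/60 + 1/40 = 1/24
P(Z=0 | obs) = 1/60 / 1/24 = 2/5
P(Z=1 | obs) = 1/40 / 1/24 = 3/5

P(Z=0) = 2/5, P(Z=1) = 3/5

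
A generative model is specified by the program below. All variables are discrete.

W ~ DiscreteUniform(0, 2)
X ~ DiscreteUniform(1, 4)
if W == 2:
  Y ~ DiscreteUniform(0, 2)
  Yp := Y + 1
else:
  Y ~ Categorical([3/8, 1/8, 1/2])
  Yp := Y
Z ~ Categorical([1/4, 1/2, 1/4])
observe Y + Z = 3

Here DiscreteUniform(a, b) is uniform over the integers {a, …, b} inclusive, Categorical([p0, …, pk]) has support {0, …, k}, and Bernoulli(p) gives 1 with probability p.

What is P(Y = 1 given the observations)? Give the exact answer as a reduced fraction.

P(Y = 1 | obs) = 7/39

Enumerate traces; 24 have nonzero weight after conditioning:
  (W=0, X=1, Y=1, Z=2) weight 1/384
  (W=0, X=1, Y=2, Z=1) weight 1/48
  (W=0, X=2, Y=1, Z=2) weight 1/384
  (W=0, X=2, Y=2, Z=1) weight 1/48
  (W=0, X=3, Y=1, Z=2) weight 1/384
  (W=0, X=3, Y=2, Z=1) weight 1/48
  (W=0, X=4, Y=1, Z=2) weight 1/384
  (W=0, X=4, Y=2, Z=1) weight 1/48
  … 16 more
Group by Y:
  weight(Y=1) = 7/144
  weight(Y=2) = 2/9
Total weight = 7/144 + 2/9 = 13/48
P(Y=1 | obs) = 7/144 / 13/48 = 7/39
P(Y=2 | obs) = 2/9 / 13/48 = 32/39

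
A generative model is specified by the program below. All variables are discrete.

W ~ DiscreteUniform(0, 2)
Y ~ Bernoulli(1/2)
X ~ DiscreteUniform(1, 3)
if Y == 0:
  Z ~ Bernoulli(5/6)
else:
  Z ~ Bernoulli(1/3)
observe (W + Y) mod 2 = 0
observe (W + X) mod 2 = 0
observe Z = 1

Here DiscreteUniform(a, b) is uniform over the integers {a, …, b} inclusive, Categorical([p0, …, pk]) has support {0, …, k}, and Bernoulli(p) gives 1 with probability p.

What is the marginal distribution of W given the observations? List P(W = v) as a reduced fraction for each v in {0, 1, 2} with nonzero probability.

Enumerate traces; 4 have nonzero weight after conditioning:
  (W=0, Y=0, X=2, Z=1) weight 5/108
  (W=1, Y=1, X=1, Z=1) weight 1/54
  (W=1, Y=1, X=3, Z=1) weight 1/54
  (W=2, Y=0, X=2, Z=1) weight 5/108
Group by W:
  weight(W=0) = 5/108
  weight(W=1) = 1/27
  weight(W=2) = 5/108
Total weight = 5/108 + 1/27 + 5/108 = 7/54
P(W=0 | obs) = 5/108 / 7/54 = 5/14
P(W=1 | obs) = 1/27 / 7/54 = 2/7
P(W=2 | obs) = 5/108 / 7/54 = 5/14

P(W=0) = 5/14, P(W=1) = 2/7, P(W=2) = 5/14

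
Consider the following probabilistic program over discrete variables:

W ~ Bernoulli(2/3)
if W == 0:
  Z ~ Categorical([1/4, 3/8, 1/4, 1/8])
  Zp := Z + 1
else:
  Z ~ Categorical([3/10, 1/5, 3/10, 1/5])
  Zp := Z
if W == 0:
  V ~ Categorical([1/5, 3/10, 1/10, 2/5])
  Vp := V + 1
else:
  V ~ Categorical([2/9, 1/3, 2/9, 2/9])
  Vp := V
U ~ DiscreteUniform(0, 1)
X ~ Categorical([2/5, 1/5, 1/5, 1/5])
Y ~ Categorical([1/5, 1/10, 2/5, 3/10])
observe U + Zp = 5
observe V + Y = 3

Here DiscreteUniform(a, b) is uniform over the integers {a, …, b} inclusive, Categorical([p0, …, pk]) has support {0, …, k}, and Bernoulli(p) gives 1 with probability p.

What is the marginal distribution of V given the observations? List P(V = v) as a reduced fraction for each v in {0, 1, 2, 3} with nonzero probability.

Enumerate traces; 16 have nonzero weight after conditioning:
  (W=0, Z=3, V=0, U=1, X=0, Y=3) weight 1/2000
  (W=0, Z=3, V=0, U=1, X=1, Y=3) weight 1/4000
  (W=0, Z=3, V=0, U=1, X=2, Y=3) weight 1/4000
  (W=0, Z=3, V=0, U=1, X=3, Y=3) weight 1/4000
  (W=0, Z=3, V=1, U=1, X=0, Y=2) weight 1/1000
  (W=0, Z=3, V=1, U=1, X=1, Y=2) weight 1/2000
  (W=0, Z=3, V=1, U=1, X=2, Y=2) weight 1/2000
  (W=0, Z=3, V=1, U=1, X=3, Y=2) weight 1/2000
  (W=0, Z=3, V=2, U=1, X=0, Y=1) weight 1/12000
  (W=0, Z=3, V=3, U=1, X=0, Y=0) weight 1/1500
  … 6 more
Group by V:
  weight(V=0) = 1/800
  weight(V=1) = 1/400
  weight(V=2) = 1/4800
  weight(V=3) = 1/600
Total weight = 1/800 + 1/400 + 1/4800 + 1/600 = 9/1600
P(V=0 | obs) = 1/800 / 9/1600 = 2/9
P(V=1 | obs) = 1/400 / 9/1600 = 4/9
P(V=2 | obs) = 1/4800 / 9/1600 = 1/27
P(V=3 | obs) = 1/600 / 9/1600 = 8/27

P(V=0) = 2/9, P(V=1) = 4/9, P(V=2) = 1/27, P(V=3) = 8/27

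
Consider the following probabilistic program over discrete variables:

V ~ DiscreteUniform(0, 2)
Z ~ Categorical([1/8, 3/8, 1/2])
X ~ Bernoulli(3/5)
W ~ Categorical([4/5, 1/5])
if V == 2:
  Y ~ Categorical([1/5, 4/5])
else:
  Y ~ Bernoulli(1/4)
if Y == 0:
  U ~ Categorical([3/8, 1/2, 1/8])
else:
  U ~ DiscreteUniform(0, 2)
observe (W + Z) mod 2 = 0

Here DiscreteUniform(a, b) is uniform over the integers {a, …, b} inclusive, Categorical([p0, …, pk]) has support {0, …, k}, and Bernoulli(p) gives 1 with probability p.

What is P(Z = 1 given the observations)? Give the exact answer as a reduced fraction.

P(Z = 1 | obs) = 3/23

Enumerate traces; 108 have nonzero weight after conditioning:
  (V=0, Z=0, X=0, W=0, Y=0, U=0) weight 3/800
  (V=0, Z=0, X=0, W=0, Y=0, U=1) weight 1/200
  (V=0, Z=0, X=0, W=0, Y=0, U=2) weight 1/800
  (V=0, Z=0, X=0, W=0, Y=1, U=0) weight 1/900
  (V=0, Z=0, X=0, W=0, Y=1, U=1) weight 1/900
  (V=0, Z=0, X=0, W=0, Y=1, U=2) weight 1/900
  (V=0, Z=0, X=1, W=0, Y=0, U=0) weight 9/1600
  (V=0, Z=0, X=1, W=0, Y=0, U=1) weight 3/400
  (V=0, Z=1, X=0, W=1, Y=0, U=0) weight 9/3200
  (V=0, Z=2, X=0, W=0, Y=0, U=0) weight 3/200
  … 98 more
Group by Z:
  weight(Z=0) = 1/10
  weight(Z=1) = 3/40
  weight(Z=2) = 2/5
Total weight = 1/10 + 3/40 + 2/5 = 23/40
P(Z=0 | obs) = 1/10 / 23/40 = 4/23
P(Z=1 | obs) = 3/40 / 23/40 = 3/23
P(Z=2 | obs) = 2/5 / 23/40 = 16/23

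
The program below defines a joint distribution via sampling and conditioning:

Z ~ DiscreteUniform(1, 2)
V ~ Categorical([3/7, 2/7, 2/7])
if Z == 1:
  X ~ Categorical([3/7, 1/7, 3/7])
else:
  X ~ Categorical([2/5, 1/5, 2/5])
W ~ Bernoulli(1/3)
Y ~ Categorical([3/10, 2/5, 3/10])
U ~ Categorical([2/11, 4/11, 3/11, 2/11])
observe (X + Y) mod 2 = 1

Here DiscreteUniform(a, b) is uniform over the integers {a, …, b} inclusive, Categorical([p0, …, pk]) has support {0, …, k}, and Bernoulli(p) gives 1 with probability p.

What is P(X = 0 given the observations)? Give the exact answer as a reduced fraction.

P(X = 0 | obs) = 29/76

Enumerate traces; 192 have nonzero weight after conditioning:
  (Z=1, V=0, X=0, W=0, Y=1, U=0) weight 12/2695
  (Z=1, V=0, X=0, W=0, Y=1, U=1) weight 24/2695
  (Z=1, V=0, X=0, W=0, Y=1, U=2) weight 18/2695
  (Z=1, V=0, X=0, W=0, Y=1, U=3) weight 12/2695
  (Z=1, V=0, X=0, W=1, Y=1, U=0) weight 6/2695
  (Z=1, V=0, X=0, W=1, Y=1, U=1) weight 12/2695
  (Z=1, V=0, X=0, W=1, Y=1, U=2) weight 9/2695
  (Z=1, V=0, X=0, W=1, Y=1, U=3) weight 6/2695
  (Z=1, V=0, X=1, W=0, Y=0, U=0) weight 3/2695
  (Z=1, V=0, X=2, W=0, Y=1, U=0) weight 12/2695
  … 182 more
Group by X:
  weight(X=0) = 29/175
  weight(X=1) = 18/175
  weight(X=2) = 29/175
Total weight = 29/175 + 18/175 + 29/175 = 76/175
P(X=0 | obs) = 29/175 / 76/175 = 29/76
P(X=1 | obs) = 18/175 / 76/175 = 9/38
P(X=2 | obs) = 29/175 / 76/175 = 29/76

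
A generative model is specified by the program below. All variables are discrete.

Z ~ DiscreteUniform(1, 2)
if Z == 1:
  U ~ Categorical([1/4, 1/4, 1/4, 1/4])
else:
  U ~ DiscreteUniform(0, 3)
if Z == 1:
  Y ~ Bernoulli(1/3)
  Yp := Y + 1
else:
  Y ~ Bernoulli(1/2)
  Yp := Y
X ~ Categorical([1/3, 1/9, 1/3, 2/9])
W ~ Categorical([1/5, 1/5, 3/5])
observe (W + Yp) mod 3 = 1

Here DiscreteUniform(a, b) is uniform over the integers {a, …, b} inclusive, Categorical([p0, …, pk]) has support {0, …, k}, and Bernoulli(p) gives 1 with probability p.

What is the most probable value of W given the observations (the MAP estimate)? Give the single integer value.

argmax_v P(W = v | obs) = 0

Enumerate traces; 64 have nonzero weight after conditioning:
  (Z=1, U=0, Y=0, X=0, W=0) weight 1/180
  (Z=1, U=0, Y=0, X=1, W=0) weight 1/540
  (Z=1, U=0, Y=0, X=2, W=0) weight 1/180
  (Z=1, U=0, Y=0, X=3, W=0) weight 1/270
  (Z=1, U=0, Y=1, X=0, W=2) weight 1/120
  (Z=1, U=0, Y=1, X=1, W=2) weight 1/360
  (Z=1, U=0, Y=1, X=2, W=2) weight 1/120
  (Z=1, U=0, Y=1, X=3, W=2) weight 1/180
  (Z=2, U=0, Y=0, X=0, W=1) weight 1/240
  … 55 more
Group by W:
  weight(W=0) = 7/60
  weight(W=1) = 1/20
  weight(W=2) = 1/10
Total weight = 7/60 + 1/20 + 1/10 = 4/15
P(W=0 | obs) = 7/60 / 4/15 = 7/16
P(W=1 | obs) = 1/20 / 4/15 = 3/16
P(W=2 | obs) = 1/10 / 4/15 = 3/8
argmax = 0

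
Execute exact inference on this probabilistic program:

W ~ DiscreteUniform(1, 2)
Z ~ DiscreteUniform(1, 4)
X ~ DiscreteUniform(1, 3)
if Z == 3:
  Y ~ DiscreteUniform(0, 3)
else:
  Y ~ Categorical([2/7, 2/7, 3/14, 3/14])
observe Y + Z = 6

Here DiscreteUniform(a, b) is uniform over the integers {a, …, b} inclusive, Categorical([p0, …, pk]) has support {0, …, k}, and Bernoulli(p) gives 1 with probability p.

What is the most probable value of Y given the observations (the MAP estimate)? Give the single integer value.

argmax_v P(Y = v | obs) = 3

Enumerate traces; 12 have nonzero weight after conditioning:
  (W=1, Z=3, X=1, Y=3) weight 1/96
  (W=1, Z=3, X=2, Y=3) weight 1/96
  (W=1, Z=3, X=3, Y=3) weight 1/96
  (W=1, Z=4, X=1, Y=2) weight 1/112
  (W=1, Z=4, X=2, Y=2) weight 1/112
  (W=1, Z=4, X=3, Y=2) weight 1/112
  (W=2, Z=3, X=1, Y=3) weight 1/96
  (W=2, Z=3, X=2, Y=3) weight 1/96
  … 4 more
Group by Y:
  weight(Y=2) = 3/56
  weight(Y=3) = 1/16
Total weight = 3/56 + 1/16 = 13/112
P(Y=2 | obs) = 3/56 / 13/112 = 6/13
P(Y=3 | obs) = 1/16 / 13/112 = 7/13
argmax = 3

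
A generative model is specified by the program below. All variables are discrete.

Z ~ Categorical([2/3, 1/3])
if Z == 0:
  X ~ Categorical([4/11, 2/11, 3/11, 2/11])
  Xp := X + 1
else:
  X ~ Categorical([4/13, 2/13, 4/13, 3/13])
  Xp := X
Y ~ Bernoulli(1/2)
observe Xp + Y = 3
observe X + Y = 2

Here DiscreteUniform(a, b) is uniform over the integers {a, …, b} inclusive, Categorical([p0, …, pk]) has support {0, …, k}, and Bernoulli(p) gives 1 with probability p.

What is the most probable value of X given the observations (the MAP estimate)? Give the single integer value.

argmax_v P(X = v | obs) = 2

Enumerate traces; 2 have nonzero weight after conditioning:
  (Z=0, X=1, Y=1) weight 2/33
  (Z=0, X=2, Y=0) weight 1/11
Group by X:
  weight(X=1) = 2/33
  weight(X=2) = 1/11
Total weight = 2/33 + 1/11 = 5/33
P(X=1 | obs) = 2/33 / 5/33 = 2/5
P(X=2 | obs) = 1/11 / 5/33 = 3/5
argmax = 2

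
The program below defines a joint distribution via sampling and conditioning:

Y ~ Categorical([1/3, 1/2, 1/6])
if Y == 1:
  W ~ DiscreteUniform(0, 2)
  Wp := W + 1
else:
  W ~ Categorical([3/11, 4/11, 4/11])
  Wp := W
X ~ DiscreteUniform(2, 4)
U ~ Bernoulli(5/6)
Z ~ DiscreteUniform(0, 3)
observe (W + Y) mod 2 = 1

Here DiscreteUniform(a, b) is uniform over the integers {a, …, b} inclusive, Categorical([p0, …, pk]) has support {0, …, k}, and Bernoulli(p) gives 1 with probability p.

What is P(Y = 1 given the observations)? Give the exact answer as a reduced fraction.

Enumerate traces; 96 have nonzero weight after conditioning:
  (Y=0, W=1, X=2, U=0, Z=0) weight 1/594
  (Y=0, W=1, X=2, U=0, Z=1) weight 1/594
  (Y=0, W=1, X=2, U=0, Z=2) weight 1/594
  (Y=0, W=1, X=2, U=0, Z=3) weight 1/594
  (Y=0, W=1, X=2, U=1, Z=0) weight 5/594
  (Y=0, W=1, X=2, U=1, Z=1) weight 5/594
  (Y=0, W=1, X=2, U=1, Z=2) weight 5/594
  (Y=0, W=1, X=2, U=1, Z=3) weight 5/594
  (Y=1, W=0, X=2, U=0, Z=0) weight 1/432
  (Y=2, W=1, X=2, U=0, Z=0) weight 1/1188
  … 86 more
Group by Y:
  weight(Y=0) = 4/33
  weight(Y=1) = 1/3
  weight(Y=2) = 2/33
Total weight = 4/33 + 1/3 + 2/33 = 17/33
P(Y=0 | obs) = 4/33 / 17/33 = 4/17
P(Y=1 | obs) = 1/3 / 17/33 = 11/17
P(Y=2 | obs) = 2/33 / 17/33 = 2/17

P(Y = 1 | obs) = 11/17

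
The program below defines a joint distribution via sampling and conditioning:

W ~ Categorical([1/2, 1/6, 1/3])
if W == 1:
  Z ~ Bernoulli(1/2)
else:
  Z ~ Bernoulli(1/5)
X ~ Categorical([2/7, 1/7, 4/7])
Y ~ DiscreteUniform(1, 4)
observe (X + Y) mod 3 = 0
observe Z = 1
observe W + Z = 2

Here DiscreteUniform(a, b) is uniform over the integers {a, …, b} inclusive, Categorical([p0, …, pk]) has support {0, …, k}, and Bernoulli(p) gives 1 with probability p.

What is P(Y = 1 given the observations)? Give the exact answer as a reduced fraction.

P(Y = 1 | obs) = 4/11

Enumerate traces; 4 have nonzero weight after conditioning:
  (W=1, Z=1, X=0, Y=3) weight 1/168
  (W=1, Z=1, X=1, Y=2) weight 1/336
  (W=1, Z=1, X=2, Y=1) weight 1/84
  (W=1, Z=1, X=2, Y=4) weight 1/84
Group by Y:
  weight(Y=1) = 1/84
  weight(Y=2) = 1/336
  weight(Y=3) = 1/168
  weight(Y=4) = 1/84
Total weight = 1/84 + 1/336 + 1/168 + 1/84 = 11/336
P(Y=1 | obs) = 1/84 / 11/336 = 4/11
P(Y=2 | obs) = 1/336 / 11/336 = 1/11
P(Y=3 | obs) = 1/168 / 11/336 = 2/11
P(Y=4 | obs) = 1/84 / 11/336 = 4/11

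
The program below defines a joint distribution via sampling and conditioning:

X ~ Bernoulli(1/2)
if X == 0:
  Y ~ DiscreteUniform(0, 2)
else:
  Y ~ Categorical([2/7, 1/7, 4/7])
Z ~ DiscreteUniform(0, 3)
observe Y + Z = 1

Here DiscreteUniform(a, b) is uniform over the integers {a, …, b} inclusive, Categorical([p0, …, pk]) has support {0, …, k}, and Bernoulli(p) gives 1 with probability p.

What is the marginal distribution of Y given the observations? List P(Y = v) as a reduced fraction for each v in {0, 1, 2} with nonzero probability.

Enumerate traces; 4 have nonzero weight after conditioning:
  (X=0, Y=0, Z=1) weight 1/24
  (X=0, Y=1, Z=0) weight 1/24
  (X=1, Y=0, Z=1) weight 1/28
  (X=1, Y=1, Z=0) weight 1/56
Group by Y:
  weight(Y=0) = 13/168
  weight(Y=1) = 5/84
Total weight = 13/168 + 5/84 = 23/168
P(Y=0 | obs) = 13/168 / 23/168 = 13/23
P(Y=1 | obs) = 5/84 / 23/168 = 10/23

P(Y=0) = 13/23, P(Y=1) = 10/23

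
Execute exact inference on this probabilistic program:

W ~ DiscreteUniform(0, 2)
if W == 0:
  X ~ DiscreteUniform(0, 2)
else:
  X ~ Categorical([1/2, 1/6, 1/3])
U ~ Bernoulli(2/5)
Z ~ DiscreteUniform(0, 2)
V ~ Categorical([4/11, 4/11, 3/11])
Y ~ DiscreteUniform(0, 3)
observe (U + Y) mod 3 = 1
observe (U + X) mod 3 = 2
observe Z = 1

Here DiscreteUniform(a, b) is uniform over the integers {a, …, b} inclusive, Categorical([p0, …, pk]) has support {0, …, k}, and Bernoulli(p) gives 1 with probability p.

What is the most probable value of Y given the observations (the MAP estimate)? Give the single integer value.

argmax_v P(Y = v | obs) = 1

Enumerate traces; 27 have nonzero weight after conditioning:
  (W=0, X=1, U=1, Z=1, V=0, Y=0) weight 2/1485
  (W=0, X=1, U=1, Z=1, V=0, Y=3) weight 2/1485
  (W=0, X=1, U=1, Z=1, V=1, Y=0) weight 2/1485
  (W=0, X=1, U=1, Z=1, V=1, Y=3) weight 2/1485
  (W=0, X=1, U=1, Z=1, V=2, Y=0) weight 1/990
  (W=0, X=1, U=1, Z=1, V=2, Y=3) weight 1/990
  (W=0, X=2, U=0, Z=1, V=0, Y=1) weight 1/495
  (W=0, X=2, U=0, Z=1, V=1, Y=1) weight 1/495
  … 19 more
Group by Y:
  weight(Y=0) = 1/135
  weight(Y=1) = 1/60
  weight(Y=3) = 1/135
Total weight = 1/135 + 1/60 + 1/135 = 17/540
P(Y=0 | obs) = 1/135 / 17/540 = 4/17
P(Y=1 | obs) = 1/60 / 17/540 = 9/17
P(Y=3 | obs) = 1/135 / 17/540 = 4/17
argmax = 1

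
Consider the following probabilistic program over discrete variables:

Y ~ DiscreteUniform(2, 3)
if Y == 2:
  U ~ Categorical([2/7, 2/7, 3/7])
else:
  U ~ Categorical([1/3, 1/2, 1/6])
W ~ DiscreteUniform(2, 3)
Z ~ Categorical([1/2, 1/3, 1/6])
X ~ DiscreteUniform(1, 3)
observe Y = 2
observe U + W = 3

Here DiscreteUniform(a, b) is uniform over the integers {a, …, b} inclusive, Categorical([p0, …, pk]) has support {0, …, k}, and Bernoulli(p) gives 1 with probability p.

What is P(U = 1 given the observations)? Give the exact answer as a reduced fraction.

P(U = 1 | obs) = 1/2

Enumerate traces; 18 have nonzero weight after conditioning:
  (Y=2, U=0, W=3, Z=0, X=1) weight 1/84
  (Y=2, U=0, W=3, Z=0, X=2) weight 1/84
  (Y=2, U=0, W=3, Z=0, X=3) weight 1/84
  (Y=2, U=0, W=3, Z=1, X=1) weight 1/126
  (Y=2, U=0, W=3, Z=1, X=2) weight 1/126
  (Y=2, U=0, W=3, Z=1, X=3) weight 1/126
  (Y=2, U=0, W=3, Z=2, X=1) weight 1/252
  (Y=2, U=0, W=3, Z=2, X=2) weight 1/252
  (Y=2, U=1, W=2, Z=0, X=1) weight 1/84
  … 9 more
Group by U:
  weight(U=0) = 1/14
  weight(U=1) = 1/14
Total weight = 1/14 + 1/14 = 1/7
P(U=0 | obs) = 1/14 / 1/7 = 1/2
P(U=1 | obs) = 1/14 / 1/7 = 1/2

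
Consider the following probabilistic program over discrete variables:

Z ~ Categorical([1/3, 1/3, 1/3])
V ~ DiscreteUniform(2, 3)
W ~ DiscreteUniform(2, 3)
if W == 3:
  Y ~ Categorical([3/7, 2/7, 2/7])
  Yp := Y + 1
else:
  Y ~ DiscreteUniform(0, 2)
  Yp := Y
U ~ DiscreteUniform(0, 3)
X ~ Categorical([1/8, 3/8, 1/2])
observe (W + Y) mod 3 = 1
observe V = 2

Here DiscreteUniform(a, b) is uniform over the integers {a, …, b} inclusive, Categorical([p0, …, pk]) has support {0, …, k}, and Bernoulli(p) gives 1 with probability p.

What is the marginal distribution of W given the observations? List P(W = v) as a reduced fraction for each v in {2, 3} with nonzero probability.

P(W=2) = 7/13, P(W=3) = 6/13

Enumerate traces; 72 have nonzero weight after conditioning:
  (Z=0, V=2, W=2, Y=2, U=0, X=0) weight 1/1152
  (Z=0, V=2, W=2, Y=2, U=0, X=1) weight 1/384
  (Z=0, V=2, W=2, Y=2, U=0, X=2) weight 1/288
  (Z=0, V=2, W=2, Y=2, U=1, X=0) weight 1/1152
  (Z=0, V=2, W=2, Y=2, U=1, X=1) weight 1/384
  (Z=0, V=2, W=2, Y=2, U=1, X=2) weight 1/288
  (Z=0, V=2, W=2, Y=2, U=2, X=0) weight 1/1152
  (Z=0, V=2, W=2, Y=2, U=2, X=1) weight 1/384
  (Z=0, V=2, W=3, Y=1, U=0, X=0) weight 1/1344
  … 63 more
Group by W:
  weight(W=2) = 1/12
  weight(W=3) = 1/14
Total weight = 1/12 + 1/14 = 13/84
P(W=2 | obs) = 1/12 / 13/84 = 7/13
P(W=3 | obs) = 1/14 / 13/84 = 6/13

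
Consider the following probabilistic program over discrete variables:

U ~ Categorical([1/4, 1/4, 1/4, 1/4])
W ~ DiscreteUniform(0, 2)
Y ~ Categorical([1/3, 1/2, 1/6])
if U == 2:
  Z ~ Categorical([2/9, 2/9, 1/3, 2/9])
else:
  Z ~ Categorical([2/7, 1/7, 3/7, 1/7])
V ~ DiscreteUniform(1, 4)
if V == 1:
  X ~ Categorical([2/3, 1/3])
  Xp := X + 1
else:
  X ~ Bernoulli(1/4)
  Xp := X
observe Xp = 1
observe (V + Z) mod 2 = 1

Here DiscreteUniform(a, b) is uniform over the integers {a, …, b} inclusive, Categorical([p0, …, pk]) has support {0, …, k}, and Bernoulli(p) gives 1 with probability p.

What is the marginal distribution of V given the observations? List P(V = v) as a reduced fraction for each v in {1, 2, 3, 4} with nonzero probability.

Enumerate traces; 288 have nonzero weight after conditioning:
  (U=0, W=0, Y=0, Z=0, V=1, X=0) weight 1/756
  (U=0, W=0, Y=0, Z=0, V=3, X=1) weight 1/2016
  (U=0, W=0, Y=0, Z=1, V=2, X=1) weight 1/4032
  (U=0, W=0, Y=0, Z=1, V=4, X=1) weight 1/4032
  (U=0, W=0, Y=0, Z=2, V=1, X=0) weight 1/504
  (U=0, W=0, Y=0, Z=2, V=3, X=1) weight 1/1344
  (U=0, W=0, Y=0, Z=3, V=2, X=1) weight 1/4032
  (U=0, W=0, Y=0, Z=3, V=4, X=1) weight 1/4032
  … 280 more
Group by V:
  weight(V=1) = 85/756
  weight(V=2) = 41/2016
  weight(V=3) = 85/2016
  weight(V=4) = 41/2016
Total weight = 85/756 + 41/2016 + 85/2016 + 41/2016 = 1181/6048
P(V=1 | obs) = 85/756 / 1181/6048 = 680/1181
P(V=2 | obs) = 41/2016 / 1181/6048 = 123/1181
P(V=3 | obs) = 85/2016 / 1181/6048 = 255/1181
P(V=4 | obs) = 41/2016 / 1181/6048 = 123/1181

P(V=1) = 680/1181, P(V=2) = 123/1181, P(V=3) = 255/1181, P(V=4) = 123/1181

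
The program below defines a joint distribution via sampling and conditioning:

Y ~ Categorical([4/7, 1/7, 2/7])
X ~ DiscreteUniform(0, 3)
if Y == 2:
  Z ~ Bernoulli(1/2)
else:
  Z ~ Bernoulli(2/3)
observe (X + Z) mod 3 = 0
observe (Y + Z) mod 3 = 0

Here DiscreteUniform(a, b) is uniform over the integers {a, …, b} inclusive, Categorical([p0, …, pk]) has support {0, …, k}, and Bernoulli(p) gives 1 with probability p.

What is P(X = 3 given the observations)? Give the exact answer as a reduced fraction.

P(X = 3 | obs) = 4/11

Enumerate traces; 3 have nonzero weight after conditioning:
  (Y=0, X=0, Z=0) weight 1/21
  (Y=0, X=3, Z=0) weight 1/21
  (Y=2, X=2, Z=1) weight 1/28
Group by X:
  weight(X=0) = 1/21
  weight(X=2) = 1/28
  weight(X=3) = 1/21
Total weight = 1/21 + 1/28 + 1/21 = 11/84
P(X=0 | obs) = 1/21 / 11/84 = 4/11
P(X=2 | obs) = 1/28 / 11/84 = 3/11
P(X=3 | obs) = 1/21 / 11/84 = 4/11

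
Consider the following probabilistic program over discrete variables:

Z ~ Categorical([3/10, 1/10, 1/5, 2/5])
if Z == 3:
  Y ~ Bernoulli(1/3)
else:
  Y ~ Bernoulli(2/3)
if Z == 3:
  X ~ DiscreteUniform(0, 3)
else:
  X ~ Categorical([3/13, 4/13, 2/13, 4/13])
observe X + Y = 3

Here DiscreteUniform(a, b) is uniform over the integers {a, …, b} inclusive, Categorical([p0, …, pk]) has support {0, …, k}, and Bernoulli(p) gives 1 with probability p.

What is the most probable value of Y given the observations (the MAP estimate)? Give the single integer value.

Enumerate traces; 8 have nonzero weight after conditioning:
  (Z=0, Y=0, X=3) weight 2/65
  (Z=0, Y=1, X=2) weight 2/65
  (Z=1, Y=0, X=3) weight 2/195
  (Z=1, Y=1, X=2) weight 2/195
  (Z=2, Y=0, X=3) weight 4/195
  (Z=2, Y=1, X=2) weight 4/195
  (Z=3, Y=0, X=3) weight 1/15
  (Z=3, Y=1, X=2) weight 1/30
Group by Y:
  weight(Y=0) = 5/39
  weight(Y=1) = 37/390
Total weight = 5/39 + 37/390 = 29/130
P(Y=0 | obs) = 5/39 / 29/130 = 50/87
P(Y=1 | obs) = 37/390 / 29/130 = 37/87
argmax = 0

argmax_v P(Y = v | obs) = 0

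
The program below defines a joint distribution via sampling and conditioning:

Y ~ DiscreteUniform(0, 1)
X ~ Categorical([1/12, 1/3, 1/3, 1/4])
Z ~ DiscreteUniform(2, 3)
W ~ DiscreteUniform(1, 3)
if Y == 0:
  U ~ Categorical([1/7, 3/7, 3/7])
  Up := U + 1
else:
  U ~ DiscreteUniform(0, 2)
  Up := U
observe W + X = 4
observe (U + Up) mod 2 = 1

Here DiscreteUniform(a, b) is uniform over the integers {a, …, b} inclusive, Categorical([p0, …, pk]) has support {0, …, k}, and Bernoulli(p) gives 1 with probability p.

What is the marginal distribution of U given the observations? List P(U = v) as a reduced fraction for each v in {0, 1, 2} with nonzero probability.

P(U=0) = 1/7, P(U=1) = 3/7, P(U=2) = 3/7

Enumerate traces; 18 have nonzero weight after conditioning:
  (Y=0, X=1, Z=2, W=3, U=0) weight 1/252
  (Y=0, X=1, Z=2, W=3, U=1) weight 1/84
  (Y=0, X=1, Z=2, W=3, U=2) weight 1/84
  (Y=0, X=1, Z=3, W=3, U=0) weight 1/252
  (Y=0, X=1, Z=3, W=3, U=1) weight 1/84
  (Y=0, X=1, Z=3, W=3, U=2) weight 1/84
  (Y=0, X=2, Z=2, W=2, U=0) weight 1/252
  (Y=0, X=2, Z=2, W=2, U=1) weight 1/84
  … 10 more
Group by U:
  weight(U=0) = 11/504
  weight(U=1) = 11/168
  weight(U=2) = 11/168
Total weight = 11/504 + 11/168 + 11/168 = 11/72
P(U=0 | obs) = 11/504 / 11/72 = 1/7
P(U=1 | obs) = 11/168 / 11/72 = 3/7
P(U=2 | obs) = 11/168 / 11/72 = 3/7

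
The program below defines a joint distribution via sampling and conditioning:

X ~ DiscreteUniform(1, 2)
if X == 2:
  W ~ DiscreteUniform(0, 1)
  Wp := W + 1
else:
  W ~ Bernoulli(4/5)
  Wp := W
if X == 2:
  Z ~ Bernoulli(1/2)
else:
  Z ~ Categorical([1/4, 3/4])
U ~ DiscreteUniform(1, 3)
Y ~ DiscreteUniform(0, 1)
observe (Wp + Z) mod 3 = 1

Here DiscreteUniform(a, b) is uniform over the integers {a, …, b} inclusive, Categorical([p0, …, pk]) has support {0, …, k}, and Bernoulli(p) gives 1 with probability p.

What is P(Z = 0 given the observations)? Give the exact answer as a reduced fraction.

Enumerate traces; 18 have nonzero weight after conditioning:
  (X=1, W=0, Z=1, U=1, Y=0) weight 1/80
  (X=1, W=0, Z=1, U=1, Y=1) weight 1/80
  (X=1, W=0, Z=1, U=2, Y=0) weight 1/80
  (X=1, W=0, Z=1, U=2, Y=1) weight 1/80
  (X=1, W=0, Z=1, U=3, Y=0) weight 1/80
  (X=1, W=0, Z=1, U=3, Y=1) weight 1/80
  (X=1, W=1, Z=0, U=1, Y=0) weight 1/60
  (X=1, W=1, Z=0, U=1, Y=1) weight 1/60
  … 10 more
Group by Z:
  weight(Z=0) = 9/40
  weight(Z=1) = 3/40
Total weight = 9/40 + 3/40 = 3/10
P(Z=0 | obs) = 9/40 / 3/10 = 3/4
P(Z=1 | obs) = 3/40 / 3/10 = 1/4

P(Z = 0 | obs) = 3/4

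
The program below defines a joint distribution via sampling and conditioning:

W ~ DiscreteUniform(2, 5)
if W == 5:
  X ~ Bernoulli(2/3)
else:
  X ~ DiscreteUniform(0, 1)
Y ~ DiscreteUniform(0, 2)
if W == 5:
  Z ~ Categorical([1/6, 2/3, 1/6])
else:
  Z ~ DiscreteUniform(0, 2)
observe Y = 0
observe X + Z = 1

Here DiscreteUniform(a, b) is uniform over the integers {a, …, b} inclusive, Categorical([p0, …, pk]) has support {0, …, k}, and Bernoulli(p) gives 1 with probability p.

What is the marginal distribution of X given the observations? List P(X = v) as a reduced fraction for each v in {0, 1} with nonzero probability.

P(X=0) = 13/24, P(X=1) = 11/24

Enumerate traces; 8 have nonzero weight after conditioning:
  (W=2, X=0, Y=0, Z=1) weight 1/72
  (W=2, X=1, Y=0, Z=0) weight 1/72
  (W=3, X=0, Y=0, Z=1) weight 1/72
  (W=3, X=1, Y=0, Z=0) weight 1/72
  (W=4, X=0, Y=0, Z=1) weight 1/72
  (W=4, X=1, Y=0, Z=0) weight 1/72
  (W=5, X=0, Y=0, Z=1) weight 1/54
  (W=5, X=1, Y=0, Z=0) weight 1/108
Group by X:
  weight(X=0) = 13/216
  weight(X=1) = 11/216
Total weight = 13/216 + 11/216 = 1/9
P(X=0 | obs) = 13/216 / 1/9 = 13/24
P(X=1 | obs) = 11/216 / 1/9 = 11/24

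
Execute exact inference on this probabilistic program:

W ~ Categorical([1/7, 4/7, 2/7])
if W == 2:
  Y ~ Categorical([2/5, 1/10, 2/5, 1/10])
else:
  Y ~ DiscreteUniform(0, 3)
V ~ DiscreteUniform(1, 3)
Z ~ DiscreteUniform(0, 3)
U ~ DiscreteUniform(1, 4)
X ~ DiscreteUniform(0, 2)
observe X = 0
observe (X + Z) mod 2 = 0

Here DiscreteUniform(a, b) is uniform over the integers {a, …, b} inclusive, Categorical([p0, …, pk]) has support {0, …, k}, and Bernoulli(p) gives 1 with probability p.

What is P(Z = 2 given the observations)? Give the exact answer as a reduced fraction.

P(Z = 2 | obs) = 1/2

Enumerate traces; 288 have nonzero weight after conditioning:
  (W=0, Y=0, V=1, Z=0, U=1, X=0) weight 1/4032
  (W=0, Y=0, V=1, Z=0, U=2, X=0) weight 1/4032
  (W=0, Y=0, V=1, Z=0, U=3, X=0) weight 1/4032
  (W=0, Y=0, V=1, Z=0, U=4, X=0) weight 1/4032
  (W=0, Y=0, V=1, Z=2, U=1, X=0) weight 1/4032
  (W=0, Y=0, V=1, Z=2, U=2, X=0) weight 1/4032
  (W=0, Y=0, V=1, Z=2, U=3, X=0) weight 1/4032
  (W=0, Y=0, V=1, Z=2, U=4, X=0) weight 1/4032
  … 280 more
Group by Z:
  weight(Z=0) = 1/12
  weight(Z=2) = 1/12
Total weight = 1/12 + 1/12 = 1/6
P(Z=0 | obs) = 1/12 / 1/6 = 1/2
P(Z=2 | obs) = 1/12 / 1/6 = 1/2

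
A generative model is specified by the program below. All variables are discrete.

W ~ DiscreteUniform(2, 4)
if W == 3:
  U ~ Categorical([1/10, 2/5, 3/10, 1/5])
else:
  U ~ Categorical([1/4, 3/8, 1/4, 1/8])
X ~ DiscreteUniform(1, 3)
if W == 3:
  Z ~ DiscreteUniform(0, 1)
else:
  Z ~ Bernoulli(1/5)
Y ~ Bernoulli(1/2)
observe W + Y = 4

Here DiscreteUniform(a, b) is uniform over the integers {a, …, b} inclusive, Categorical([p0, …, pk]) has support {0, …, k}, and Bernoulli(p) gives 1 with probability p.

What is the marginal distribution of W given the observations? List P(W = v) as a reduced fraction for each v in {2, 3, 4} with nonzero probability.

P(W=3) = 1/2, P(W=4) = 1/2

Enumerate traces; 48 have nonzero weight after conditioning:
  (W=3, U=0, X=1, Z=0, Y=1) weight 1/360
  (W=3, U=0, X=1, Z=1, Y=1) weight 1/360
  (W=3, U=0, X=2, Z=0, Y=1) weight 1/360
  (W=3, U=0, X=2, Z=1, Y=1) weight 1/360
  (W=3, U=0, X=3, Z=0, Y=1) weight 1/360
  (W=3, U=0, X=3, Z=1, Y=1) weight 1/360
  (W=3, U=1, X=1, Z=0, Y=1) weight 1/90
  (W=3, U=1, X=1, Z=1, Y=1) weight 1/90
  (W=4, U=0, X=1, Z=0, Y=0) weight 1/90
  … 39 more
Group by W:
  weight(W=3) = 1/6
  weight(W=4) = 1/6
Total weight = 1/6 + 1/6 = 1/3
P(W=3 | obs) = 1/6 / 1/3 = 1/2
P(W=4 | obs) = 1/6 / 1/3 = 1/2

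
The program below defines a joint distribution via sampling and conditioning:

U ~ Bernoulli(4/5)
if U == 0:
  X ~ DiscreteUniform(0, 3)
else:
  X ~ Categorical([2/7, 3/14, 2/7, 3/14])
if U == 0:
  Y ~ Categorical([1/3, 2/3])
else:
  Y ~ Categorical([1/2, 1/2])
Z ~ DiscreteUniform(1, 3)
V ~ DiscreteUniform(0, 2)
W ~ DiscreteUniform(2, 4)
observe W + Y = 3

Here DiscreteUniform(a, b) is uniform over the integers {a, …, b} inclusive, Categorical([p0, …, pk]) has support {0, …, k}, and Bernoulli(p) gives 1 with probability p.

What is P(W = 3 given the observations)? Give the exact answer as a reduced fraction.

Enumerate traces; 144 have nonzero weight after conditioning:
  (U=0, X=0, Y=0, Z=1, V=0, W=3) weight 1/1620
  (U=0, X=0, Y=0, Z=1, V=1, W=3) weight 1/1620
  (U=0, X=0, Y=0, Z=1, V=2, W=3) weight 1/1620
  (U=0, X=0, Y=0, Z=2, V=0, W=3) weight 1/1620
  (U=0, X=0, Y=0, Z=2, V=1, W=3) weight 1/1620
  (U=0, X=0, Y=0, Z=2, V=2, W=3) weight 1/1620
  (U=0, X=0, Y=0, Z=3, V=0, W=3) weight 1/1620
  (U=0, X=0, Y=0, Z=3, V=1, W=3) weight 1/1620
  (U=0, X=0, Y=1, Z=1, V=0, W=2) weight 1/810
  … 135 more
Group by W:
  weight(W=2) = 8/45
  weight(W=3) = 7/45
Total weight = 8/45 + 7/45 = 1/3
P(W=2 | obs) = 8/45 / 1/3 = 8/15
P(W=3 | obs) = 7/45 / 1/3 = 7/15

P(W = 3 | obs) = 7/15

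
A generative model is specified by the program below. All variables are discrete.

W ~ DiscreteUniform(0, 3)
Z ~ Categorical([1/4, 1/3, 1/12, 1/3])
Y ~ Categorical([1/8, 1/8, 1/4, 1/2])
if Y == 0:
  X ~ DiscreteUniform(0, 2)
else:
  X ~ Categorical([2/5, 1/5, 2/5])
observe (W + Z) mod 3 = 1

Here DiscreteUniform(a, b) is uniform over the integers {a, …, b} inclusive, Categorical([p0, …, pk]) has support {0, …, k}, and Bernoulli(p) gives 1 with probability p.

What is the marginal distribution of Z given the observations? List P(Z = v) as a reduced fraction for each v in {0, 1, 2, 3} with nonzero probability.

Enumerate traces; 60 have nonzero weight after conditioning:
  (W=0, Z=1, Y=0, X=0) weight 1/288
  (W=0, Z=1, Y=0, X=1) weight 1/288
  (W=0, Z=1, Y=0, X=2) weight 1/288
  (W=0, Z=1, Y=1, X=0) weight 1/240
  (W=0, Z=1, Y=1, X=1) weight 1/480
  (W=0, Z=1, Y=1, X=2) weight 1/240
  (W=0, Z=1, Y=2, X=0) weight 1/120
  (W=0, Z=1, Y=2, X=1) weight 1/240
  (W=1, Z=0, Y=0, X=0) weight 1/384
  (W=1, Z=3, Y=0, X=0) weight 1/288
  … 50 more
Group by Z:
  weight(Z=0) = 1/16
  weight(Z=1) = 1/6
  weight(Z=2) = 1/48
  weight(Z=3) = 1/12
Total weight = 1/16 + 1/6 + 1/48 + 1/12 = 1/3
P(Z=0 | obs) = 1/16 / 1/3 = 3/16
P(Z=1 | obs) = 1/6 / 1/3 = 1/2
P(Z=2 | obs) = 1/48 / 1/3 = 1/16
P(Z=3 | obs) = 1/12 / 1/3 = 1/4

P(Z=0) = 3/16, P(Z=1) = 1/2, P(Z=2) = 1/16, P(Z=3) = 1/4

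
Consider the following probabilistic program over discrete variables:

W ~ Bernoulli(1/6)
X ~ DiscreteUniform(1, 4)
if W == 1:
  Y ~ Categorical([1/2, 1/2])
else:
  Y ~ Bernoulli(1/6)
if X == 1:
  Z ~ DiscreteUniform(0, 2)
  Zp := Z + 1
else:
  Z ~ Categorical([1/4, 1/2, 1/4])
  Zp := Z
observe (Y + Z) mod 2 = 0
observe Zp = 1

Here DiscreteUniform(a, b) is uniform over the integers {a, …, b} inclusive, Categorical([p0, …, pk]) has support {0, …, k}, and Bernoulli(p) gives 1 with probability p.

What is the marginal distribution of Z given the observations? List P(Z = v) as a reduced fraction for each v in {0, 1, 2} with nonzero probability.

P(Z=0) = 7/16, P(Z=1) = 9/16

Enumerate traces; 8 have nonzero weight after conditioning:
  (W=0, X=1, Y=0, Z=0) weight 25/432
  (W=0, X=2, Y=1, Z=1) weight 5/288
  (W=0, X=3, Y=1, Z=1) weight 5/288
  (W=0, X=4, Y=1, Z=1) weight 5/288
  (W=1, X=1, Y=0, Z=0) weight 1/144
  (W=1, X=2, Y=1, Z=1) weight 1/96
  (W=1, X=3, Y=1, Z=1) weight 1/96
  (W=1, X=4, Y=1, Z=1) weight 1/96
Group by Z:
  weight(Z=0) = 7/108
  weight(Z=1) = 1/12
Total weight = 7/108 + 1/12 = 4/27
P(Z=0 | obs) = 7/108 / 4/27 = 7/16
P(Z=1 | obs) = 1/12 / 4/27 = 9/16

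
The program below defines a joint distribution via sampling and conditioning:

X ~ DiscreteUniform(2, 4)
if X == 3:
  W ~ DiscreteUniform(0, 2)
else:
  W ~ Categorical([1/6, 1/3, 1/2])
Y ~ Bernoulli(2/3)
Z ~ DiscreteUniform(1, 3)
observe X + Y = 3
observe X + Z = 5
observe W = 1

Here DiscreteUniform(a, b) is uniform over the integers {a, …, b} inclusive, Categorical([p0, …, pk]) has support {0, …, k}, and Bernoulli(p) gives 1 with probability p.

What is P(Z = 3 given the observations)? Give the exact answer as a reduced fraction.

Enumerate traces; 2 have nonzero weight after conditioning:
  (X=2, W=1, Y=1, Z=3) weight 2/81
  (X=3, W=1, Y=0, Z=2) weight 1/81
Group by Z:
  weight(Z=2) = 1/81
  weight(Z=3) = 2/81
Total weight = 1/81 + 2/81 = 1/27
P(Z=2 | obs) = 1/81 / 1/27 = 1/3
P(Z=3 | obs) = 2/81 / 1/27 = 2/3

P(Z = 3 | obs) = 2/3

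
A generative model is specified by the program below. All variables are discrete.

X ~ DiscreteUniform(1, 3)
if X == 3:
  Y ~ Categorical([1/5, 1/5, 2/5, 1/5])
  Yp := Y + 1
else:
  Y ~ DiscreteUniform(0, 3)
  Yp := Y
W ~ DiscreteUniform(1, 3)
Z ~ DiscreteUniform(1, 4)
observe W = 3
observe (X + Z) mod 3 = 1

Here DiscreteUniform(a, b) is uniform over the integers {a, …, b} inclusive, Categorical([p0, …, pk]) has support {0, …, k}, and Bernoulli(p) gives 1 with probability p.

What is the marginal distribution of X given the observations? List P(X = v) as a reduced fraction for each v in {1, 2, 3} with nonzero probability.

P(X=1) = 1/4, P(X=2) = 1/4, P(X=3) = 1/2

Enumerate traces; 16 have nonzero weight after conditioning:
  (X=1, Y=0, W=3, Z=3) weight 1/144
  (X=1, Y=1, W=3, Z=3) weight 1/144
  (X=1, Y=2, W=3, Z=3) weight 1/144
  (X=1, Y=3, W=3, Z=3) weight 1/144
  (X=2, Y=0, W=3, Z=2) weight 1/144
  (X=2, Y=1, W=3, Z=2) weight 1/144
  (X=2, Y=2, W=3, Z=2) weight 1/144
  (X=2, Y=3, W=3, Z=2) weight 1/144
  (X=3, Y=0, W=3, Z=1) weight 1/180
  … 7 more
Group by X:
  weight(X=1) = 1/36
  weight(X=2) = 1/36
  weight(X=3) = 1/18
Total weight = 1/36 + 1/36 + 1/18 = 1/9
P(X=1 | obs) = 1/36 / 1/9 = 1/4
P(X=2 | obs) = 1/36 / 1/9 = 1/4
P(X=3 | obs) = 1/18 / 1/9 = 1/2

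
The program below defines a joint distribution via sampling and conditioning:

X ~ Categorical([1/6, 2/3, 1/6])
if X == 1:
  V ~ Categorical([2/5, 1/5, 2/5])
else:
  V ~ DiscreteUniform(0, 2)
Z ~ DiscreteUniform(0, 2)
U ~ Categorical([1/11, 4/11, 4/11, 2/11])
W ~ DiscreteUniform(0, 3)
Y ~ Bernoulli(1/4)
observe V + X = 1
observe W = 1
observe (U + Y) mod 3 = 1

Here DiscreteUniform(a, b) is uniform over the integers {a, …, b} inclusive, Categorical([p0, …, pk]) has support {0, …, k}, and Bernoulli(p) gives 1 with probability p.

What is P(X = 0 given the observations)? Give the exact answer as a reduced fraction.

P(X = 0 | obs) = 5/29

Enumerate traces; 18 have nonzero weight after conditioning:
  (X=0, V=1, Z=0, U=0, W=1, Y=1) weight 1/9504
  (X=0, V=1, Z=0, U=1, W=1, Y=0) weight 1/792
  (X=0, V=1, Z=0, U=3, W=1, Y=1) weight 1/4752
  (X=0, V=1, Z=1, U=0, W=1, Y=1) weight 1/9504
  (X=0, V=1, Z=1, U=1, W=1, Y=0) weight 1/792
  (X=0, V=1, Z=1, U=3, W=1, Y=1) weight 1/4752
  (X=0, V=1, Z=2, U=0, W=1, Y=1) weight 1/9504
  (X=0, V=1, Z=2, U=1, W=1, Y=0) weight 1/792
  (X=1, V=0, Z=0, U=0, W=1, Y=1) weight 1/1980
  … 9 more
Group by X:
  weight(X=0) = 5/1056
  weight(X=1) = 1/44
Total weight = 5/1056 + 1/44 = 29/1056
P(X=0 | obs) = 5/1056 / 29/1056 = 5/29
P(X=1 | obs) = 1/44 / 29/1056 = 24/29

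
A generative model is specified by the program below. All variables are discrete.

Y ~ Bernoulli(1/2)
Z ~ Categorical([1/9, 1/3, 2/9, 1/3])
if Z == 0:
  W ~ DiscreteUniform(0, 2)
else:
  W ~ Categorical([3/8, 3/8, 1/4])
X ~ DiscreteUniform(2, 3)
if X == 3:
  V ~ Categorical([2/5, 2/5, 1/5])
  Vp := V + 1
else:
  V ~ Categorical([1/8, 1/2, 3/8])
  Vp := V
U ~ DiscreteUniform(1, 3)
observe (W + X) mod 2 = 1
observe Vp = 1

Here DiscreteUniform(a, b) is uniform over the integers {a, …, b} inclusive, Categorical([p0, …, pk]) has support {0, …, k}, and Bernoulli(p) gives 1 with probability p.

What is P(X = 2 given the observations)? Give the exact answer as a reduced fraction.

Enumerate traces; 72 have nonzero weight after conditioning:
  (Y=0, Z=0, W=0, X=3, V=0, U=1) weight 1/810
  (Y=0, Z=0, W=0, X=3, V=0, U=2) weight 1/810
  (Y=0, Z=0, W=0, X=3, V=0, U=3) weight 1/810
  (Y=0, Z=0, W=1, X=2, V=1, U=1) weight 1/648
  (Y=0, Z=0, W=1, X=2, V=1, U=2) weight 1/648
  (Y=0, Z=0, W=1, X=2, V=1, U=3) weight 1/648
  (Y=0, Z=0, W=2, X=3, V=0, U=1) weight 1/810
  (Y=0, Z=0, W=2, X=3, V=0, U=2) weight 1/810
  … 64 more
Group by X:
  weight(X=2) = 5/54
  weight(X=3) = 17/135
Total weight = 5/54 + 17/135 = 59/270
P(X=2 | obs) = 5/54 / 59/270 = 25/59
P(X=3 | obs) = 17/135 / 59/270 = 34/59

P(X = 2 | obs) = 25/59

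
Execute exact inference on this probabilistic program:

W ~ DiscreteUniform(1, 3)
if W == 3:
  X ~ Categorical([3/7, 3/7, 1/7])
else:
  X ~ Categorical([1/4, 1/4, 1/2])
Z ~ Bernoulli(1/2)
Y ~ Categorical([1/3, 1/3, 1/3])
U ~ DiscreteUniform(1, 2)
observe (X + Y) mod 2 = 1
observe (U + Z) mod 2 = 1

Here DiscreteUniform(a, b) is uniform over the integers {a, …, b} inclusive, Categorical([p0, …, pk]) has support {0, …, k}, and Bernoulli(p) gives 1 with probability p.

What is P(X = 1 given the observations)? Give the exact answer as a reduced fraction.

P(X = 1 | obs) = 26/55

Enumerate traces; 24 have nonzero weight after conditioning:
  (W=1, X=0, Z=0, Y=1, U=1) weight 1/144
  (W=1, X=0, Z=1, Y=1, U=2) weight 1/144
  (W=1, X=1, Z=0, Y=0, U=1) weight 1/144
  (W=1, X=1, Z=0, Y=2, U=1) weight 1/144
  (W=1, X=1, Z=1, Y=0, U=2) weight 1/144
  (W=1, X=1, Z=1, Y=2, U=2) weight 1/144
  (W=1, X=2, Z=0, Y=1, U=1) weight 1/72
  (W=1, X=2, Z=1, Y=1, U=2) weight 1/72
  … 16 more
Group by X:
  weight(X=0) = 13/252
  weight(X=1) = 13/126
  weight(X=2) = 4/63
Total weight = 13/252 + 13/126 + 4/63 = 55/252
P(X=0 | obs) = 13/252 / 55/252 = 13/55
P(X=1 | obs) = 13/126 / 55/252 = 26/55
P(X=2 | obs) = 4/63 / 55/252 = 16/55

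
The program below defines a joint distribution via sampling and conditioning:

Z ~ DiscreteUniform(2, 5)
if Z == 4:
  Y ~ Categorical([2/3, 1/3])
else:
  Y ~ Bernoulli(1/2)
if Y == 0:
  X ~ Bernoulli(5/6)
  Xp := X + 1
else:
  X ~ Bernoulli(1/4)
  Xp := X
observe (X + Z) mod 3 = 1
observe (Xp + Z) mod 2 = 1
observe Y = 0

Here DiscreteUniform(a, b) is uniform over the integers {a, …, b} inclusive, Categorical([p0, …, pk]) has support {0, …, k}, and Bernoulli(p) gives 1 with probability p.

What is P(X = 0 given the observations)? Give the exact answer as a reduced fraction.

P(X = 0 | obs) = 4/19

Enumerate traces; 2 have nonzero weight after conditioning:
  (Z=3, Y=0, X=1) weight 5/48
  (Z=4, Y=0, X=0) weight 1/36
Group by X:
  weight(X=0) = 1/36
  weight(X=1) = 5/48
Total weight = 1/36 + 5/48 = 19/144
P(X=0 | obs) = 1/36 / 19/144 = 4/19
P(X=1 | obs) = 5/48 / 19/144 = 15/19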